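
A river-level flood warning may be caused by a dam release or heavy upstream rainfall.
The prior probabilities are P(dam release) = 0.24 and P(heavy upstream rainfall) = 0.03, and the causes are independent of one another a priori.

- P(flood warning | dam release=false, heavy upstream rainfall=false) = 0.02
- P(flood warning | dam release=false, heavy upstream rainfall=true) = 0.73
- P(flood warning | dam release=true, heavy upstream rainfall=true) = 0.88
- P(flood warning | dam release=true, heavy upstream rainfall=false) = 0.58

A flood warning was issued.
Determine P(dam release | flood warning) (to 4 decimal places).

Enumerate the 4 (dam release, heavy upstream rainfall) configurations and weight by the priors:
  P(flood warning) = 0.02×0.76×0.97 + 0.73×0.76×0.03 + 0.58×0.24×0.97 + 0.88×0.24×0.03
        = 0.014744 + 0.016644 + 0.135024 + 0.006336 = 0.172748
The terms with dam release present sum to 0.141360, so
  P(dam release | flood warning) = 0.141360 / 0.172748 ≈ 0.8183

P(dam release | flood warning) ≈ 0.8183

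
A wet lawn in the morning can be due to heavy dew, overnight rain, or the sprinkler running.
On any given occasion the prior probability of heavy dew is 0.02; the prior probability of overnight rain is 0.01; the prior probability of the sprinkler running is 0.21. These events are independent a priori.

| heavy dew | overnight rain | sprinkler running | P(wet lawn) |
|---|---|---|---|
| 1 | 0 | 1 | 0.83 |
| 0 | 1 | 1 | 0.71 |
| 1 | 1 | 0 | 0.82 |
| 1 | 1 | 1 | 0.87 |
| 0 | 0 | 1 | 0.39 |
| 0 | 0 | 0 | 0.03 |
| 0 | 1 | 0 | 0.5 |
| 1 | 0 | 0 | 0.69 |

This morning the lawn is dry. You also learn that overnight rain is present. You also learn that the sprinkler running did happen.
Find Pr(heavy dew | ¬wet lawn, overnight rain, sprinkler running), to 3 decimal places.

P(¬wet lawn | overnight rain, sprinkler running) = 0.29×0.98 + 0.13×0.02 = 0.284200 + 0.002600 = 0.286800
The heavy dew-present share is 0.13×0.02 = 0.002600.
So P(heavy dew | ¬wet lawn, overnight rain, sprinkler running) = 0.002600/0.286800 ≈ 0.009.

Pr(heavy dew | ¬wet lawn, overnight rain, sprinkler running) ≈ 0.009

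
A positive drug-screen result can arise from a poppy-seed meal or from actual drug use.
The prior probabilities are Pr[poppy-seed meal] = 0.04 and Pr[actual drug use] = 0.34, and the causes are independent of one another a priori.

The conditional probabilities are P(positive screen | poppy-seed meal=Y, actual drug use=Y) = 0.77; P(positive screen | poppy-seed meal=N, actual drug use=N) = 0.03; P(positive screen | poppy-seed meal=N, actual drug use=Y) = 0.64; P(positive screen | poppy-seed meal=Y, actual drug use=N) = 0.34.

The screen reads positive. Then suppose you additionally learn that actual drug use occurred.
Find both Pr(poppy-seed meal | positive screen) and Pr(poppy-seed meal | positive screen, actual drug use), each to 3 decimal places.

Pr(poppy-seed meal | positive screen) ≈ 0.079; Pr(poppy-seed meal | positive screen, actual drug use) ≈ 0.048

Enumerate the 4 (poppy-seed meal, actual drug use) configurations and weight by the priors:
  P(positive screen) = 0.03·0.96·0.66 + 0.64·0.96·0.34 + 0.34·0.04·0.66 + 0.77·0.04·0.34
        = 0.019008 + 0.208896 + 0.008976 + 0.010472 = 0.247352
Configurations with poppy-seed meal contribute 0.019448, so
  P(poppy-seed meal | positive screen) = 0.019448 / 0.247352 ≈ 0.079

Now condition on the additional information:
Numerator (weight on configurations with poppy-seed meal): 0.77·0.04 = 0.030800
The normalizing constant is 0.64·0.96 + 0.77·0.04 = 0.645200
P(poppy-seed meal | positive screen, actual drug use) = 0.030800/0.645200 ≈ 0.048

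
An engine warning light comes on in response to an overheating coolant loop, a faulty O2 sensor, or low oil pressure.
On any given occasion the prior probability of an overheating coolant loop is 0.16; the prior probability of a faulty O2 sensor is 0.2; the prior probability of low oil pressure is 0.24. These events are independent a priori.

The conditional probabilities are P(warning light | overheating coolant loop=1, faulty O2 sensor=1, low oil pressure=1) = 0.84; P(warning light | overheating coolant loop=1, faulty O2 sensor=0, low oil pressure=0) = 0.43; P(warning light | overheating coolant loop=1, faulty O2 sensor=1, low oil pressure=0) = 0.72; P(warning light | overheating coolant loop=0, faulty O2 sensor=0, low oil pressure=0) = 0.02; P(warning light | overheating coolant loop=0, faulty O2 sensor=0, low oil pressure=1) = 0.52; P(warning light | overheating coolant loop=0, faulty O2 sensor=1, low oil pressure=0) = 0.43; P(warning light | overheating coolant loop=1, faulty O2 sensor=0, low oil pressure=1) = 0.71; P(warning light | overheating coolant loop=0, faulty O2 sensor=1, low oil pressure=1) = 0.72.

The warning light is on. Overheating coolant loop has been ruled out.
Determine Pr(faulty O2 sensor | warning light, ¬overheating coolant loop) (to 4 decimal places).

Enumerate the 4 (faulty O2 sensor, low oil pressure) configurations and weight by the priors:
  P(warning light | ¬overheating coolant loop) = 0.02·0.8·0.76 + 0.52·0.8·0.24 + 0.43·0.2·0.76 + 0.72·0.2·0.24
        = 0.012160 + 0.099840 + 0.065360 + 0.034560 = 0.211920
The terms with faulty O2 sensor present sum to 0.099920, so
  P(faulty O2 sensor | warning light, ¬overheating coolant loop) = 0.099920 / 0.211920 ≈ 0.4715

Pr(faulty O2 sensor | warning light, ¬overheating coolant loop) ≈ 0.4715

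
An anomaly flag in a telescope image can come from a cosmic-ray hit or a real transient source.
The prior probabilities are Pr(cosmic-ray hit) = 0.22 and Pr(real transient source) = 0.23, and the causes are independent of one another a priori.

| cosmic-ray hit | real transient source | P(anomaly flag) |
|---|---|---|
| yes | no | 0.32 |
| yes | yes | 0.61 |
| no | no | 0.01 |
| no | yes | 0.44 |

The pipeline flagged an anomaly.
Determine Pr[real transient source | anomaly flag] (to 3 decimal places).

By total probability over the 4 (cosmic-ray hit, real transient source) configurations:
  P(anomaly flag) = 0.01*0.78*0.77 + 0.44*0.78*0.23 + 0.32*0.22*0.77 + 0.61*0.22*0.23
        = 0.006006 + 0.078936 + 0.054208 + 0.030866 = 0.170016
Configurations with real transient source contribute 0.109802, so
  P(real transient source | anomaly flag) = 0.109802 / 0.170016 ≈ 0.646

Pr[real transient source | anomaly flag] ≈ 0.646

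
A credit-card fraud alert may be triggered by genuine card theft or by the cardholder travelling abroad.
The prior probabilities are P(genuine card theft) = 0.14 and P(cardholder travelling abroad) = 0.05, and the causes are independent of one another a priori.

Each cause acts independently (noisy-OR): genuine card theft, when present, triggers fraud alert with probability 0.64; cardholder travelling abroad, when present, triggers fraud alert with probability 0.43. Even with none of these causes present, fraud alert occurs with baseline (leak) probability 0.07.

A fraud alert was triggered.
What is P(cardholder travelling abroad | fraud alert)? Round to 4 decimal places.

Under noisy-OR, P(fraud alert | causes) = 1 − (1−0.07)·∏(1−qᵢ) over the active causes.
P(fraud alert) = 0.07*0.86*0.95 + 0.4699*0.86*0.05 + 0.6652*0.14*0.95 + 0.809164*0.14*0.05 = 0.057190 + 0.020206 + 0.088472 + 0.005664 = 0.171532
Of this, 0.025870 comes from 0.020206 + 0.005664 (the cardholder travelling abroad=true cases).
Hence the posterior is 0.025870/0.171532 ≈ 0.1508.

P(cardholder travelling abroad | fraud alert) ≈ 0.1508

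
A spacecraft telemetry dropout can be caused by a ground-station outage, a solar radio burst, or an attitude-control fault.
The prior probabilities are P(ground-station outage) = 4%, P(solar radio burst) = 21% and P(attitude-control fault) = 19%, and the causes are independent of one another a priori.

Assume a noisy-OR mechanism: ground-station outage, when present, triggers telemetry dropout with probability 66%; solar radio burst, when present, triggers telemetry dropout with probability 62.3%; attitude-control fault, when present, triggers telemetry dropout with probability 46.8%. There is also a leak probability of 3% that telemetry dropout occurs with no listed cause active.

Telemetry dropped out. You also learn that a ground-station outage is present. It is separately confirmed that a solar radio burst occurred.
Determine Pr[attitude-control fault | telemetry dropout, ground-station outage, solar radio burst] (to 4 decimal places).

Pr[attitude-control fault | telemetry dropout, ground-station outage, solar radio burst] ≈ 0.2001

Under noisy-OR, P(telemetry dropout | causes) = 1 − (1−0.03)·∏(1−qᵢ) over the active causes.
P(telemetry dropout | ground-station outage, solar radio burst) = 0.875665*0.81 + 0.933854*0.19 = 0.709289 + 0.177432 = 0.886721
The attitude-control fault-present share is 0.933854*0.19 = 0.177432.
Hence the posterior is 0.177432/0.886721 ≈ 0.2001.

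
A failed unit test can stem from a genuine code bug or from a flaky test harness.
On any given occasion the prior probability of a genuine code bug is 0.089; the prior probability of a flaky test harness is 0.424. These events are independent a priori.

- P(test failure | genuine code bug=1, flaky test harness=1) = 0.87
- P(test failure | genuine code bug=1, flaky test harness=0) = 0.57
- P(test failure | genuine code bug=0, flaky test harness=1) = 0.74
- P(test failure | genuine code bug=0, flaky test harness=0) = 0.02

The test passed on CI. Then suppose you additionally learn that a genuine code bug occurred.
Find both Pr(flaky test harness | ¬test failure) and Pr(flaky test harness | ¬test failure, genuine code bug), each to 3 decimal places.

Enumerate the 4 (genuine code bug, flaky test harness) configurations and weight by the priors:
  P(¬test failure) = 0.98·0.911·0.576 + 0.26·0.911·0.424 + 0.43·0.089·0.576 + 0.13·0.089·0.424
        = 0.514241 + 0.100429 + 0.022044 + 0.004906 = 0.641620
Keeping only the flaky test harness-present terms gives 0.105335, so
  P(flaky test harness | ¬test failure) = 0.105335 / 0.641620 ≈ 0.164

With the extra evidence:
P(¬test failure | genuine code bug) = 0.43×0.576 + 0.13×0.424 = 0.247680 + 0.055120 = 0.302800
The flaky test harness-present share is 0.13×0.424 = 0.055120.
So P(flaky test harness | ¬test failure, genuine code bug) = 0.055120/0.302800 ≈ 0.182.

Pr(flaky test harness | ¬test failure) ≈ 0.164; Pr(flaky test harness | ¬test failure, genuine code bug) ≈ 0.182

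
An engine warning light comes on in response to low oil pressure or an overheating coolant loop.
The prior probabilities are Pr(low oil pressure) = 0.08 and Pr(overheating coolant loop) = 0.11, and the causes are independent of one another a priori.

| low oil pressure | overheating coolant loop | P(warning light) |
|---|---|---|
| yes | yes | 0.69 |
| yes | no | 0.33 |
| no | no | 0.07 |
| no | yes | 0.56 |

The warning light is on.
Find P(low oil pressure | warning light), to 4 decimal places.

By total probability over the 4 (low oil pressure, overheating coolant loop) configurations:
  P(warning light) = 0.07×0.92×0.89 + 0.56×0.92×0.11 + 0.33×0.08×0.89 + 0.69×0.08×0.11
        = 0.057316 + 0.056672 + 0.023496 + 0.006072 = 0.143556
Keeping only the low oil pressure-present terms gives 0.029568, so
  P(low oil pressure | warning light) = 0.029568 / 0.143556 ≈ 0.2060

P(low oil pressure | warning light) ≈ 0.2060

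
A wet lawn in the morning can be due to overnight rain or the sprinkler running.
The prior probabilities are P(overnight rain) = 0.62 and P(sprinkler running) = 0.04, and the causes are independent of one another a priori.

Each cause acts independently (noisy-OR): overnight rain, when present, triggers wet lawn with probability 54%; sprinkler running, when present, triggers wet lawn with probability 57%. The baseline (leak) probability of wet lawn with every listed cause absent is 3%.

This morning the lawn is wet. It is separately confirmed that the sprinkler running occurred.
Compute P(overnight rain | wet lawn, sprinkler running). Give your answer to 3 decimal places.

Under noisy-OR, P(wet lawn | causes) = 1 − (1−0.03)·∏(1−qᵢ) over the active causes.
Enumerate both values of overnight rain and weight by the priors:
  P(wet lawn | sprinkler running) = 0.5829*0.38 + 0.808134*0.62
        = 0.221502 + 0.501043 = 0.722545
The terms with overnight rain present sum to 0.501043, so
  P(overnight rain | wet lawn, sprinkler running) = 0.501043 / 0.722545 ≈ 0.693

P(overnight rain | wet lawn, sprinkler running) ≈ 0.693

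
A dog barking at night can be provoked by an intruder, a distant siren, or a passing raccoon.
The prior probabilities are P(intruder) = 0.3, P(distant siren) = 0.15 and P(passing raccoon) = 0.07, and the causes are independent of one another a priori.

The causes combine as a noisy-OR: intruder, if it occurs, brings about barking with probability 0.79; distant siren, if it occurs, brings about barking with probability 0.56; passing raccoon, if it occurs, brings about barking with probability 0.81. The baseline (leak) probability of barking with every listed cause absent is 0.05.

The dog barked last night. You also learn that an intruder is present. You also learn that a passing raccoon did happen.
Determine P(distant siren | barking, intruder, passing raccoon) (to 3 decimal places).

Under noisy-OR, P(barking | causes) = 1 − (1−0.05)·∏(1−qᵢ) over the active causes.
P(barking | intruder, passing raccoon) = 0.962095*0.85 + 0.983322*0.15 = 0.817781 + 0.147498 = 0.965279
Of this, 0.147498 comes from 0.983322*0.15 (the distant siren=true cases).
P(distant siren | barking, intruder, passing raccoon) = 0.147498 / 0.965279 ≈ 0.153

P(distant siren | barking, intruder, passing raccoon) ≈ 0.153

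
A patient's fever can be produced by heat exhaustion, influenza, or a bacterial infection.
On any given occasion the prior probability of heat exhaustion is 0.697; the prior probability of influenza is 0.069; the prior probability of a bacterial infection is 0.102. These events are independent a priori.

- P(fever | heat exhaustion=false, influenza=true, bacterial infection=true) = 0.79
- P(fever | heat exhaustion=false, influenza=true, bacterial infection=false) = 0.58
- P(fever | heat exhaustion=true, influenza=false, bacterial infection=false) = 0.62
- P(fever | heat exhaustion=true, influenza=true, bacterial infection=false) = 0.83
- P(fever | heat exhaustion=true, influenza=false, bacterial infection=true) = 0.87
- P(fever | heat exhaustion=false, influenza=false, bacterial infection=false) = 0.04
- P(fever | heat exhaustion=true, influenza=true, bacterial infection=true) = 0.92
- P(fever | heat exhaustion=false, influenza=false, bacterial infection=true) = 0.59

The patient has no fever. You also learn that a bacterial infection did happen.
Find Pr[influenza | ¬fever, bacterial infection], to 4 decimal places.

Pr[influenza | ¬fever, bacterial infection] ≈ 0.0396

Enumerate the 4 (heat exhaustion, influenza) configurations and weight by the priors:
  P(¬fever | bacterial infection) = 0.41·0.303·0.931 + 0.21·0.303·0.069 + 0.13·0.697·0.931 + 0.08·0.697·0.069
        = 0.115658 + 0.004390 + 0.084358 + 0.003847 = 0.208253
Keeping only the influenza-present terms gives 0.008237, so
  P(influenza | ¬fever, bacterial infection) = 0.008237 / 0.208253 ≈ 0.0396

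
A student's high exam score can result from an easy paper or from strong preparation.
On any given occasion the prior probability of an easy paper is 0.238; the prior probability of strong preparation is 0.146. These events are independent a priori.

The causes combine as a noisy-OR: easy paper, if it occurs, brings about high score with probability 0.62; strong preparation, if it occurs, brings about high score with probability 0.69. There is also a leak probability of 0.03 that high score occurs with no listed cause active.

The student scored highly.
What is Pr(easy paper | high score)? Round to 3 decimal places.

Under noisy-OR, P(high score | causes) = 1 − (1−0.03)·∏(1−qᵢ) over the active causes.
Sum P(high score|·) weighted by the priors over the 4 (easy paper, strong preparation) configurations:
  P(high score) = 0.03×0.762×0.854 + 0.6993×0.762×0.146 + 0.6314×0.238×0.854 + 0.885734×0.238×0.146
        = 0.019522 + 0.077799 + 0.128333 + 0.030777 = 0.256431
Keeping only the easy paper-present terms gives 0.159110, so
  P(easy paper | high score) = 0.159110 / 0.256431 ≈ 0.620

Pr(easy paper | high score) ≈ 0.620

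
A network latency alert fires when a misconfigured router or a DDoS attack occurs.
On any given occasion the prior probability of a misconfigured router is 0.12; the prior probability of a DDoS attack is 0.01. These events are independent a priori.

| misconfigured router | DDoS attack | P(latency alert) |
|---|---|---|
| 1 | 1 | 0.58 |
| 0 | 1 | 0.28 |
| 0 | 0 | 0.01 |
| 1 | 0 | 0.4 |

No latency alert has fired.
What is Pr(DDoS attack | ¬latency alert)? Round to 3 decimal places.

For the numerator, keep only DDoS attack=true terms: 0.006336 + 0.000504 = 0.006840
The normalizing constant is 0.99*0.88*0.99 + 0.72*0.88*0.01 + 0.6*0.12*0.99 + 0.42*0.12*0.01 = 0.940608
Posterior = 0.006840 / 0.940608 ≈ 0.007

Pr(DDoS attack | ¬latency alert) ≈ 0.007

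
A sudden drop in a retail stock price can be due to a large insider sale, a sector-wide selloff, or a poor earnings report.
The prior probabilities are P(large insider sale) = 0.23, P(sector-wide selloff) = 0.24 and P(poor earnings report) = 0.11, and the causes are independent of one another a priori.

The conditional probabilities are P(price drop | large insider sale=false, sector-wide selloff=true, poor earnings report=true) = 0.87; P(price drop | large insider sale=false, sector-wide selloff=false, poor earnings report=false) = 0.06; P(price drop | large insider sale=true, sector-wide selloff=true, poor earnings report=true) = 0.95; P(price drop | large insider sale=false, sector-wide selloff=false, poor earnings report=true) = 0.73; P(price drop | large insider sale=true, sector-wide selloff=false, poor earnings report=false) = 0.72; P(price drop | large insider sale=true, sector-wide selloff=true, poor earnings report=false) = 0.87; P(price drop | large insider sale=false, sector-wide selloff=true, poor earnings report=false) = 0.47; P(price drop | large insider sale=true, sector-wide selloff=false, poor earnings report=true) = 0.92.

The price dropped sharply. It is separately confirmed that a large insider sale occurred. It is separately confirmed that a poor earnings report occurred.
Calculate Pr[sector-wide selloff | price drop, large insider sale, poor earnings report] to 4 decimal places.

Pr[sector-wide selloff | price drop, large insider sale, poor earnings report] ≈ 0.2459

Weight on sector-wide selloff=true, given the evidence: 0.95·0.24 = 0.228000
Normalizer over all consistent configurations: 0.92·0.76 + 0.95·0.24 = 0.927200
P(sector-wide selloff | price drop, large insider sale, poor earnings report) = 0.228000/0.927200 ≈ 0.2459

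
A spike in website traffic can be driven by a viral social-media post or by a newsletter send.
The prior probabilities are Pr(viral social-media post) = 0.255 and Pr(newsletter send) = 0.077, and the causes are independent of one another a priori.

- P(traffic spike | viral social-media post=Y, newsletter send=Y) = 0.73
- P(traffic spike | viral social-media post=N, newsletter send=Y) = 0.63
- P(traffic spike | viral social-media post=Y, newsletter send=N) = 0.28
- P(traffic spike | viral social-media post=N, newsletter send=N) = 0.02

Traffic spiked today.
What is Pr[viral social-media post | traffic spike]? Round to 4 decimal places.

Weight on viral social-media post=true, given the evidence: 0.065902 + 0.014334 = 0.080236
The normalizing constant is 0.02·0.745·0.923 + 0.63·0.745·0.077 + 0.28·0.255·0.923 + 0.73·0.255·0.077 = 0.130129
P(viral social-media post | traffic spike) = 0.080236/0.130129 ≈ 0.6166

Pr[viral social-media post | traffic spike] ≈ 0.6166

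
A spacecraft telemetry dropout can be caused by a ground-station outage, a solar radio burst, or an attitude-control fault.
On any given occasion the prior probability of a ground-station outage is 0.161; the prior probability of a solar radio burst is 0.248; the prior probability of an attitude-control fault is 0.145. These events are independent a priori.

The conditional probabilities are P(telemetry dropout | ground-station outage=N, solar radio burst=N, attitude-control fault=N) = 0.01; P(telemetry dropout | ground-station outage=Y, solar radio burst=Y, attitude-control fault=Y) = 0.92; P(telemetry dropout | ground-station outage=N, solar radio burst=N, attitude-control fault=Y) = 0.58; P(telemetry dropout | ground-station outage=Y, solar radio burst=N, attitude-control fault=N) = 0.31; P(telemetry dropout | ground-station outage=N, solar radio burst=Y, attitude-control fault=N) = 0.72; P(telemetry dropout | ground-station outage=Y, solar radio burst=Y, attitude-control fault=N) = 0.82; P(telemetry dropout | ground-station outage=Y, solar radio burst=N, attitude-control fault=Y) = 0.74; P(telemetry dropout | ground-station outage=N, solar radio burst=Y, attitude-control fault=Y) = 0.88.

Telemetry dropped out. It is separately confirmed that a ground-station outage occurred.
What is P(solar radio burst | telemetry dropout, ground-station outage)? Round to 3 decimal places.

P(solar radio burst | telemetry dropout, ground-station outage) ≈ 0.425

P(telemetry dropout | ground-station outage) = 0.31×0.752×0.855 + 0.74×0.752×0.145 + 0.82×0.248×0.855 + 0.92×0.248×0.145 = 0.199318 + 0.080690 + 0.173873 + 0.033083 = 0.486964
Restricting to configurations with solar radio burst present: 0.173873 + 0.033083 = 0.206956.
Hence the posterior is 0.206956/0.486964 ≈ 0.425.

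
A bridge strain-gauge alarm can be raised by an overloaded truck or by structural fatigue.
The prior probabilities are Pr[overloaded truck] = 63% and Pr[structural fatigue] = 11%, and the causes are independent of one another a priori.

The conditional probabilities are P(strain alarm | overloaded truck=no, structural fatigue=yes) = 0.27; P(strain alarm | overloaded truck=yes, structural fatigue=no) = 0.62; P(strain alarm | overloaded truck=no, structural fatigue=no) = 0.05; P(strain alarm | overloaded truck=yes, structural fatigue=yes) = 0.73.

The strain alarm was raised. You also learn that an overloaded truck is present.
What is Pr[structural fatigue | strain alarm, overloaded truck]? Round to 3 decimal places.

P(strain alarm | overloaded truck) = 0.62·0.89 + 0.73·0.11 = 0.551800 + 0.080300 = 0.632100
The structural fatigue-present share is 0.73·0.11 = 0.080300.
So P(structural fatigue | strain alarm, overloaded truck) = 0.080300/0.632100 ≈ 0.127.

Pr[structural fatigue | strain alarm, overloaded truck] ≈ 0.127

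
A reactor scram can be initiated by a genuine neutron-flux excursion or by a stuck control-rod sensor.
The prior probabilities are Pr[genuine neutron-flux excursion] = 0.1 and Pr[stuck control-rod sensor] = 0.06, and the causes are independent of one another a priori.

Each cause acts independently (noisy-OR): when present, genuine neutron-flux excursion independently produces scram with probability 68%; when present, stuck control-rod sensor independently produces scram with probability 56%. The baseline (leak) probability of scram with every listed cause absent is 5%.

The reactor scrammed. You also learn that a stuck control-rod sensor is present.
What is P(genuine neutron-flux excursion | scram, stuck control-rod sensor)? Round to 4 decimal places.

P(genuine neutron-flux excursion | scram, stuck control-rod sensor) ≈ 0.1419

Under noisy-OR, P(scram | causes) = 1 − (1−0.05)·∏(1−qᵢ) over the active causes.
Weight on genuine neutron-flux excursion=true, given the evidence: 0.86624*0.1 = 0.086624
Normalizer over all consistent configurations: 0.582*0.9 + 0.86624*0.1 = 0.610424
Posterior = 0.086624 / 0.610424 ≈ 0.1419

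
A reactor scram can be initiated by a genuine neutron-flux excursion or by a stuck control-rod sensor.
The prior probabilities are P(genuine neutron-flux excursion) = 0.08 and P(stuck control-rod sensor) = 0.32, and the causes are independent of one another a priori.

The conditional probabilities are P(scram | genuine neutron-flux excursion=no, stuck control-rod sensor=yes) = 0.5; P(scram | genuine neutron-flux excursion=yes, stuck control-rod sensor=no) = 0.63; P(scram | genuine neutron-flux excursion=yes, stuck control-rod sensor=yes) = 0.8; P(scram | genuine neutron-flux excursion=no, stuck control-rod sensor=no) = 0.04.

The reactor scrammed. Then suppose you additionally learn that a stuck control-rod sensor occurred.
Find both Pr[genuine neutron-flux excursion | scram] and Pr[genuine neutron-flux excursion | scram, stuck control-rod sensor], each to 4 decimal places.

Pr[genuine neutron-flux excursion | scram] ≈ 0.2412; Pr[genuine neutron-flux excursion | scram, stuck control-rod sensor] ≈ 0.1221

P(scram) = 0.04×0.92×0.68 + 0.5×0.92×0.32 + 0.63×0.08×0.68 + 0.8×0.08×0.32 = 0.025024 + 0.147200 + 0.034272 + 0.020480 = 0.226976
The genuine neutron-flux excursion-present share is 0.034272 + 0.020480 = 0.054752.
So P(genuine neutron-flux excursion | scram) = 0.054752/0.226976 ≈ 0.2412.

Now condition on the additional information:
For the numerator, keep only genuine neutron-flux excursion=true terms: 0.8*0.08 = 0.064000
Normalizer over all consistent configurations: 0.5*0.92 + 0.8*0.08 = 0.524000
P(genuine neutron-flux excursion | scram, stuck control-rod sensor) = 0.064000/0.524000 ≈ 0.1221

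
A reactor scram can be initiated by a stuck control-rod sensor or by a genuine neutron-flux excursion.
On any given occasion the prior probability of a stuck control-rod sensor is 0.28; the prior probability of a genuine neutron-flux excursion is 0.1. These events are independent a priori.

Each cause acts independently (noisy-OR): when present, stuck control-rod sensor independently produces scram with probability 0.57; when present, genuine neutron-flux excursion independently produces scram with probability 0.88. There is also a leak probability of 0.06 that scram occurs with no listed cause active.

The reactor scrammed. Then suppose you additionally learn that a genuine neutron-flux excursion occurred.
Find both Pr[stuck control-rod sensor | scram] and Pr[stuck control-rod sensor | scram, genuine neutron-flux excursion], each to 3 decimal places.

Pr[stuck control-rod sensor | scram] ≈ 0.632; Pr[stuck control-rod sensor | scram, genuine neutron-flux excursion] ≈ 0.294

Under noisy-OR, P(scram | causes) = 1 − (1−0.06)·∏(1−qᵢ) over the active causes.
P(scram) = 0.06*0.72*0.9 + 0.8872*0.72*0.1 + 0.5958*0.28*0.9 + 0.951496*0.28*0.1 = 0.038880 + 0.063878 + 0.150142 + 0.026642 = 0.279542
Of this, 0.176784 comes from 0.150142 + 0.026642 (the stuck control-rod sensor=true cases).
Hence the posterior is 0.176784/0.279542 ≈ 0.632.

Now also conditioning on genuine neutron-flux excursion=true:
For the numerator, keep only stuck control-rod sensor=true terms: 0.951496*0.28 = 0.266419
Denominator P(scram | genuine neutron-flux excursion): 0.8872*0.72 + 0.951496*0.28 = 0.905203
Posterior = 0.266419 / 0.905203 ≈ 0.294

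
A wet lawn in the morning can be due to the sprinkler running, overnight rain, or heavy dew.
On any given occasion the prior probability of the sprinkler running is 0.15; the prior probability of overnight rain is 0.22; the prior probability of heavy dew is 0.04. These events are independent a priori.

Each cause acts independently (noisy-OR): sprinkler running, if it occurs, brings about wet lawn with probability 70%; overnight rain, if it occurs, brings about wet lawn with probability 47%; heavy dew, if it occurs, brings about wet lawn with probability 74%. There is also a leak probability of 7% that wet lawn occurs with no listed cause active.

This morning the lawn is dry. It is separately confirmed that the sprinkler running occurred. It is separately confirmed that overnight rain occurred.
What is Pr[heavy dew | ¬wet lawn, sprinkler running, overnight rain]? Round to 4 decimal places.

Under noisy-OR, P(wet lawn | causes) = 1 − (1−0.07)·∏(1−qᵢ) over the active causes.
For the numerator, keep only heavy dew=true terms: 0.038446·0.04 = 0.001538
The normalizing constant is 0.14787·0.96 + 0.038446·0.04 = 0.143493
P(heavy dew | ¬wet lawn, sprinkler running, overnight rain) = 0.001538/0.143493 ≈ 0.0107

Pr[heavy dew | ¬wet lawn, sprinkler running, overnight rain] ≈ 0.0107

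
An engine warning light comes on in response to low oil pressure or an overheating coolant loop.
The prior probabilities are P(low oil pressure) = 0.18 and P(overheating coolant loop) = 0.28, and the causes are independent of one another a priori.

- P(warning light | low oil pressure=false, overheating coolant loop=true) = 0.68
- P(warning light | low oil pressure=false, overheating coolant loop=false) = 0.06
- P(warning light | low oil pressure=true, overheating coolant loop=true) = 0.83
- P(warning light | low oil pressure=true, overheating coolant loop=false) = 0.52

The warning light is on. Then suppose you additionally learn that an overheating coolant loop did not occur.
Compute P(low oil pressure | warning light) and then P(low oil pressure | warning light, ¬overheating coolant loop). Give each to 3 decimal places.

P(low oil pressure | warning light) ≈ 0.363; P(low oil pressure | warning light, ¬overheating coolant loop) ≈ 0.655

Sum P(warning light|·) weighted by the priors over the 4 (low oil pressure, overheating coolant loop) configurations:
  P(warning light) = 0.06*0.82*0.72 + 0.68*0.82*0.28 + 0.52*0.18*0.72 + 0.83*0.18*0.28
        = 0.035424 + 0.156128 + 0.067392 + 0.041832 = 0.300776
Keeping only the low oil pressure-present terms gives 0.109224, so
  P(low oil pressure | warning light) = 0.109224 / 0.300776 ≈ 0.363

Now also conditioning on overheating coolant loop≠true:
P(warning light | ¬overheating coolant loop) = 0.06*0.82 + 0.52*0.18 = 0.049200 + 0.093600 = 0.142800
Of this, 0.093600 comes from 0.52*0.18 (the low oil pressure=true cases).
Hence the posterior is 0.093600/0.142800 ≈ 0.655.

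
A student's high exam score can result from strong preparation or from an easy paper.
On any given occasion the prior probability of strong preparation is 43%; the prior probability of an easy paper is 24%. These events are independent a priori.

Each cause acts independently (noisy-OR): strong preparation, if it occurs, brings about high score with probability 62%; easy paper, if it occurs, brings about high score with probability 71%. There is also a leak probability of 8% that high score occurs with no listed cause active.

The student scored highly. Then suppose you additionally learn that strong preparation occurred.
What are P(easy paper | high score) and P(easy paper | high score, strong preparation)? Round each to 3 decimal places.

P(easy paper | high score) ≈ 0.438; P(easy paper | high score, strong preparation) ≈ 0.304

Under noisy-OR, P(high score | causes) = 1 − (1−0.08)·∏(1−qᵢ) over the active causes.
For the numerator, keep only easy paper=true terms: 0.100302 + 0.092737 = 0.193039
The normalizing constant is 0.08·0.57·0.76 + 0.7332·0.57·0.24 + 0.6504·0.43·0.76 + 0.898616·0.43·0.24 = 0.440246
P(easy paper | high score) = 0.193039/0.440246 ≈ 0.438

With the extra evidence:
Enumerate both values of easy paper and weight by the priors:
  P(high score | strong preparation) = 0.6504×0.76 + 0.898616×0.24
        = 0.494304 + 0.215668 = 0.709972
Keeping only the easy paper-present terms gives 0.215668, so
  P(easy paper | high score, strong preparation) = 0.215668 / 0.709972 ≈ 0.304
This is intercausal reasoning (explaining away): once strong preparation accounts for the high score, easy paper becomes less likely.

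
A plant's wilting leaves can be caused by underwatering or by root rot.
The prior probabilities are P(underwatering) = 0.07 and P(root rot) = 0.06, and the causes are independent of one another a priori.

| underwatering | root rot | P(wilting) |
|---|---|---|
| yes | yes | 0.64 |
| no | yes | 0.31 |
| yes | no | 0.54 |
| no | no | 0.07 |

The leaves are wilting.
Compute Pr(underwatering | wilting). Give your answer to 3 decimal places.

Enumerate the 4 (underwatering, root rot) configurations and weight by the priors:
  P(wilting) = 0.07*0.93*0.94 + 0.31*0.93*0.06 + 0.54*0.07*0.94 + 0.64*0.07*0.06
        = 0.061194 + 0.017298 + 0.035532 + 0.002688 = 0.116712
Keeping only the underwatering-present terms gives 0.038220, so
  P(underwatering | wilting) = 0.038220 / 0.116712 ≈ 0.327

Pr(underwatering | wilting) ≈ 0.327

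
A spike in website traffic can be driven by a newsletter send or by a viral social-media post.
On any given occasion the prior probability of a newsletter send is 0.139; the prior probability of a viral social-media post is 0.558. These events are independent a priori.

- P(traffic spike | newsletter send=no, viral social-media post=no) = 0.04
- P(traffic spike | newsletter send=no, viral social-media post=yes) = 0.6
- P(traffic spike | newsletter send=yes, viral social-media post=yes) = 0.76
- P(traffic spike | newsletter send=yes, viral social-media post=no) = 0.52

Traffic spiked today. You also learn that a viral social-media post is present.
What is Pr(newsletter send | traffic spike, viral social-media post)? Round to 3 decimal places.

For the numerator, keep only newsletter send=true terms: 0.76*0.139 = 0.105640
Denominator P(traffic spike | viral social-media post): 0.6*0.861 + 0.76*0.139 = 0.622240
P(newsletter send | traffic spike, viral social-media post) = 0.105640/0.622240 ≈ 0.170

Pr(newsletter send | traffic spike, viral social-media post) ≈ 0.170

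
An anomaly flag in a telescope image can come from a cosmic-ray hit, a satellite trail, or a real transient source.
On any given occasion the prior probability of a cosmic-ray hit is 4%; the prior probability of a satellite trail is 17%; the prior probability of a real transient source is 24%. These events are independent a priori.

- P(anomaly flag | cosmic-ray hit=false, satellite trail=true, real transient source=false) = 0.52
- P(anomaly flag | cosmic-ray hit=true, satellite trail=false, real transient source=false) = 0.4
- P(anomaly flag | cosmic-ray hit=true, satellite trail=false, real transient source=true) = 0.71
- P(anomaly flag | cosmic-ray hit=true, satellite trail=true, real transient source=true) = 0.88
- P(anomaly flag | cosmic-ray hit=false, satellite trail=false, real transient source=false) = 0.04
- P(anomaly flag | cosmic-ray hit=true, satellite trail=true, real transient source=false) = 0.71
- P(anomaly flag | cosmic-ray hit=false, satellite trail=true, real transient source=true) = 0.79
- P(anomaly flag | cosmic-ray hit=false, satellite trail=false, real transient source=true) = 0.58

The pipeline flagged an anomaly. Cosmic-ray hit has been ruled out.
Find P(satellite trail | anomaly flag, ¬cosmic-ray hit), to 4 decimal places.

P(anomaly flag | ¬cosmic-ray hit) = 0.04*0.83*0.76 + 0.58*0.83*0.24 + 0.52*0.17*0.76 + 0.79*0.17*0.24 = 0.025232 + 0.115536 + 0.067184 + 0.032232 = 0.240184
Restricting to configurations with satellite trail present: 0.067184 + 0.032232 = 0.099416.
Hence the posterior is 0.099416/0.240184 ≈ 0.4139.

P(satellite trail | anomaly flag, ¬cosmic-ray hit) ≈ 0.4139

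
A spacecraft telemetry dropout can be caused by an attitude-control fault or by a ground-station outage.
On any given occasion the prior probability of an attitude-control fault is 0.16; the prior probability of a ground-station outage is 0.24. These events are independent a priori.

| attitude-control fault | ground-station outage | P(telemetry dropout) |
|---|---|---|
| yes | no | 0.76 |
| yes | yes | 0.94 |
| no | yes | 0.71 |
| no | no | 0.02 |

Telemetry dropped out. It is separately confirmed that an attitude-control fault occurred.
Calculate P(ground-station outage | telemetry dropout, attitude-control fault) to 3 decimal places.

P(ground-station outage | telemetry dropout, attitude-control fault) ≈ 0.281

Enumerate both values of ground-station outage and weight by the priors:
  P(telemetry dropout | attitude-control fault) = 0.76*0.76 + 0.94*0.24
        = 0.577600 + 0.225600 = 0.803200
Keeping only the ground-station outage-present terms gives 0.225600, so
  P(ground-station outage | telemetry dropout, attitude-control fault) = 0.225600 / 0.803200 ≈ 0.281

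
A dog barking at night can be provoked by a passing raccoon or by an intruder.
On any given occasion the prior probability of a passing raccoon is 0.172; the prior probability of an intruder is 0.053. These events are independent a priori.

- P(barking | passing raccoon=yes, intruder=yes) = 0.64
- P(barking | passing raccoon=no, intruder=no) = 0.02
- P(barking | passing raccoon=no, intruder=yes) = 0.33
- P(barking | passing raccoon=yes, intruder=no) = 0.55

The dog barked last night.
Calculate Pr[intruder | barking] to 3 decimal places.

P(barking) = 0.02×0.828×0.947 + 0.33×0.828×0.053 + 0.55×0.172×0.947 + 0.64×0.172×0.053 = 0.015682 + 0.014482 + 0.089586 + 0.005834 = 0.125584
The intruder-present share is 0.014482 + 0.005834 = 0.020316.
So P(intruder | barking) = 0.020316/0.125584 ≈ 0.162.

Pr[intruder | barking] ≈ 0.162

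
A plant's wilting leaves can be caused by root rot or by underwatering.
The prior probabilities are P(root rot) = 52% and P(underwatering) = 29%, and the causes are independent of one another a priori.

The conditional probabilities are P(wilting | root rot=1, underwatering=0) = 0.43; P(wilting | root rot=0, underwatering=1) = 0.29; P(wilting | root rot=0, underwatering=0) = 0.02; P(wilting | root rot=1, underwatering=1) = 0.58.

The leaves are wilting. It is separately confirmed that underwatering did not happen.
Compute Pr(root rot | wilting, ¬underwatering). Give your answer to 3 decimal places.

Pr(root rot | wilting, ¬underwatering) ≈ 0.959

P(wilting | ¬underwatering) = 0.02×0.48 + 0.43×0.52 = 0.009600 + 0.223600 = 0.233200
Of this, 0.223600 comes from 0.43×0.52 (the root rot=true cases).
So P(root rot | wilting, ¬underwatering) = 0.223600/0.233200 ≈ 0.959.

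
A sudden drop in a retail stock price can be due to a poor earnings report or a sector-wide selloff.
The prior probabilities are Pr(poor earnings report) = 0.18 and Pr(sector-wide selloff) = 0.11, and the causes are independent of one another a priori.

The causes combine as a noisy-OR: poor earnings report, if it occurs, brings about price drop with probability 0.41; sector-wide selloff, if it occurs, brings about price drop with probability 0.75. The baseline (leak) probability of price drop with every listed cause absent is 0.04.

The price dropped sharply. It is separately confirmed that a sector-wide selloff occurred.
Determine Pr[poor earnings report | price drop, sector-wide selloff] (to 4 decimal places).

Under noisy-OR, P(price drop | causes) = 1 − (1−0.04)·∏(1−qᵢ) over the active causes.
P(price drop | sector-wide selloff) = 0.76*0.82 + 0.8584*0.18 = 0.623200 + 0.154512 = 0.777712
Of this, 0.154512 comes from 0.8584*0.18 (the poor earnings report=true cases).
P(poor earnings report | price drop, sector-wide selloff) = 0.154512 / 0.777712 ≈ 0.1987

Pr[poor earnings report | price drop, sector-wide selloff] ≈ 0.1987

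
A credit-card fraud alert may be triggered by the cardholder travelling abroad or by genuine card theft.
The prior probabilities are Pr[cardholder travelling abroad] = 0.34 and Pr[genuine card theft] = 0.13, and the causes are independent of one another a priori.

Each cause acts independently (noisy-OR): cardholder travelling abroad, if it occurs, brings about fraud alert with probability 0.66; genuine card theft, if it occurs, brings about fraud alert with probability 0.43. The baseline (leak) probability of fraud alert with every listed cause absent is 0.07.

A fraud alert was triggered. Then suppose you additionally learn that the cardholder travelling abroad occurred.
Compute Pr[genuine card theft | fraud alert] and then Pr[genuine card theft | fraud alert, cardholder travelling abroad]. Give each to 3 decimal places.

Under noisy-OR, P(fraud alert | causes) = 1 − (1−0.07)·∏(1−qᵢ) over the active causes.
For the numerator, keep only genuine card theft=true terms: 0.040317 + 0.036234 = 0.076551
The normalizing constant is 0.07×0.66×0.87 + 0.4699×0.66×0.13 + 0.6838×0.34×0.87 + 0.819766×0.34×0.13 = 0.319013
P(genuine card theft | fraud alert) = 0.076551/0.319013 ≈ 0.240

Now condition on the additional information:
Enumerate both values of genuine card theft and weight by the priors:
  P(fraud alert | cardholder travelling abroad) = 0.6838*0.87 + 0.819766*0.13
        = 0.594906 + 0.106570 = 0.701476
The terms with genuine card theft present sum to 0.106570, so
  P(genuine card theft | fraud alert, cardholder travelling abroad) = 0.106570 / 0.701476 ≈ 0.152

Pr[genuine card theft | fraud alert] ≈ 0.240; Pr[genuine card theft | fraud alert, cardholder travelling abroad] ≈ 0.152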